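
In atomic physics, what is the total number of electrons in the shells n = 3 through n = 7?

Shell n has n² orbitals: 3²=9 + 4²=16 + 5²=25 + 6²=36 + 7²=49 = 135 orbitals.
Two spin states per orbital: 2 × 135 = 270 electrons.

270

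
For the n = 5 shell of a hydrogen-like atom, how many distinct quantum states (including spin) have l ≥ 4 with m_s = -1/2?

9

Go through l = 0, …, 4 (the values permitted for n = 5).
Orbitals with l ≥ 4, by l: l=4 → 9.
Orbitals: 9. With m_s fixed to a single value there is one state per orbital, giving 9 states.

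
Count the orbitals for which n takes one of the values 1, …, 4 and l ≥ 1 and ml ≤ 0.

16

Work shell by shell — for each n, count the (l, ml) pairs that satisfy l ≥ 1 and ml ≤ 0:
n=2 → 2; n=3 → 5; n=4 → 9.
Total orbitals: 2 + 5 + 9 = 16.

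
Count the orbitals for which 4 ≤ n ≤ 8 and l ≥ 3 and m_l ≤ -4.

20

Treat each shell separately and count matching orbitals:
n=5 → 1; n=6 → 3; n=7 → 6; n=8 → 10.
Total orbitals: 1 + 3 + 6 + 10 = 20.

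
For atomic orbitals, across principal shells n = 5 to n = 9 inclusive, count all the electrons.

Shell n has n² orbitals: 5²=25 + 6²=36 + 7²=49 + 8²=64 + 9²=81 = 255 orbitals.
Two spin states per orbital: 2 × 255 = 510 electrons.

510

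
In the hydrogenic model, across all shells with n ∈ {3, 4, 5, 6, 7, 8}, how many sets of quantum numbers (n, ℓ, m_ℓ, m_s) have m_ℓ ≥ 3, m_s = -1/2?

35

Per-shell orbital counts meeting the constraint:
n=4 → 1; n=5 → 3; n=6 → 6; n=7 → 10; n=8 → 15.
Orbitals: 1 + 3 + 6 + 10 + 15 = 35. With m_s fixed to -1/2 there is one state per orbital, so 35 states.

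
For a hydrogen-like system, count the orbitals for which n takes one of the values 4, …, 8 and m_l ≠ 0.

160

Go shell by shell, enumerating (l, m_l) with m_l ≠ 0:
n=4 → 12; n=5 → 20; n=6 → 30; n=7 → 42; n=8 → 56.
Total orbitals: 12 + 20 + 30 + 42 + 56 = 160.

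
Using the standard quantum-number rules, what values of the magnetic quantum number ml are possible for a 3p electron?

The 3p subshell has l = 1, and ml takes every integer from −l to +l. With l = 1 that gives the 3 values -1, 0, 1.

-1, 0, 1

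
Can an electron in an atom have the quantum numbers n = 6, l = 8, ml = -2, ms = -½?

The orbital quantum number must satisfy 0 ≤ l ≤ n−1. With n = 6 the allowed l values are 0, 1, 2, 3, 4, 5, so l = 8 is out of range.

No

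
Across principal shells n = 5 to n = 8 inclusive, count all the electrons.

Shell n has n² orbitals: 5²=25 + 6²=36 + 7²=49 + 8²=64 = 174 orbitals.
Two spin states per orbital: 2 × 174 = 348 electrons.

348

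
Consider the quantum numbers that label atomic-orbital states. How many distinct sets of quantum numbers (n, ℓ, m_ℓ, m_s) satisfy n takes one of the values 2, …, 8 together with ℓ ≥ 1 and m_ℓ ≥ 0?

224

For each n in the range, tally the orbitals obeying ℓ ≥ 1 and m_ℓ ≥ 0:
n=2 → 2; n=3 → 5; n=4 → 9; n=5 → 14; n=6 → 20; n=7 → 27; n=8 → 35.
Orbitals: 2 + 5 + 9 + 14 + 20 + 27 + 35 = 112. Including both spin states (m_s = ±1/2) gives 2 × 112 = 224 states.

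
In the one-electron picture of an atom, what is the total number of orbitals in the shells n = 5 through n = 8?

174

Shell n has n² orbitals: 5²=25 + 6²=36 + 7²=49 + 8²=64 = 174 orbitals.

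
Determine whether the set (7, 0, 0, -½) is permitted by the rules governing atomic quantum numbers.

n = 7 is a positive integer. l = 0 satisfies 0 ≤ l ≤ n−1 = 6. m_l = 0 lies in the range −l … +l (here 0). m_s = -1/2 is one of ±1/2.
All four constraints are satisfied.

Allowed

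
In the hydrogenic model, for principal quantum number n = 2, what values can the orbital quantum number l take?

l is an integer with 0 ≤ l ≤ n−1, so for n = 2: l = 0, 1.

0, 1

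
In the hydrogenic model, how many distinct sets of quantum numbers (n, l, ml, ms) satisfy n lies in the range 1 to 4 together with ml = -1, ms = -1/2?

6

Count contributing orbitals for each principal shell:
n=2 → 1; n=3 → 2; n=4 → 3.
Orbitals: 1 + 2 + 3 = 6. With ms fixed to -1/2 there is one state per orbital, so 6 states.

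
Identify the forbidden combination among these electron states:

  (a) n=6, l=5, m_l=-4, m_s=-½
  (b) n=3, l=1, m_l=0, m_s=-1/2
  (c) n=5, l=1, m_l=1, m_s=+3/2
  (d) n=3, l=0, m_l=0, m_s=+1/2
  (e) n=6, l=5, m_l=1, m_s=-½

(c)

(c) has m_s = +3/2, but an electron's spin must be ±1/2.
The remaining sets (a), (b), (d), (e) satisfy all four rules.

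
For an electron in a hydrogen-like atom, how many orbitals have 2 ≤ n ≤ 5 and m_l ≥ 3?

Treat each shell separately and count matching orbitals:
n=4 → 1; n=5 → 3.
Total orbitals: 1 + 3 = 4.

4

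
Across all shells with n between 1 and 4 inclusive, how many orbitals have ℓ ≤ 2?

Count contributing orbitals for each principal shell:
n=1 → 1; n=2 → 4; n=3 → 9; n=4 → 9.
Total orbitals: 1 + 4 + 9 + 9 = 23.

23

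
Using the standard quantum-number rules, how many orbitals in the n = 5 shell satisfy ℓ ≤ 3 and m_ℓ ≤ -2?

Orbitals with ℓ ≤ 3 and m_ℓ ≤ -2, by ℓ: ℓ=2 → 1; ℓ=3 → 2.
Total orbitals: 1 + 2 = 3.

3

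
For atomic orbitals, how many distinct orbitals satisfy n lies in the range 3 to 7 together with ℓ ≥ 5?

35

Work shell by shell — for each n, count the (ℓ, m_ℓ) pairs that satisfy ℓ ≥ 5:
n=6 → 11; n=7 → 24.
Total orbitals: 11 + 24 = 35.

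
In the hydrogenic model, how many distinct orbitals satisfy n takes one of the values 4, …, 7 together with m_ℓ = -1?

Per-shell orbital counts meeting the constraint:
n=4 → 3; n=5 → 4; n=6 → 5; n=7 → 6.
Total orbitals: 3 + 4 + 5 + 6 = 18.

18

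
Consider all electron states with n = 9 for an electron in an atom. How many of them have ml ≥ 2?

56

Go through l = 0, …, 8 (the values permitted for n = 9).
The (l, ml) pairs meeting ml ≥ 2 give: l=2 → 1; l=3 → 2; l=4 → 3; l=5 → 4; l=6 → 5; l=7 → 6; l=8 → 7.
Orbitals: 1 + 2 + 3 + 4 + 5 + 6 + 7 = 28. Each orbital carries two spin states, so 28 × 2 = 56 states.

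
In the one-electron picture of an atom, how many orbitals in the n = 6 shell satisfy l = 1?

3

Orbitals with l = 1, by l: l=1 → 3.
Total orbitals: 3.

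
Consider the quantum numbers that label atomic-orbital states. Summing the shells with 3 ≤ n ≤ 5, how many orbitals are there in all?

50

Shell n has n² orbitals: 3²=9 + 4²=16 + 5²=25 = 50 orbitals.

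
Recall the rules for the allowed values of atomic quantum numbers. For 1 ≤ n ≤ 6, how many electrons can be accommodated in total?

182

Total orbitals = 1² + 2² + 3² + 4² + 5² + 6² = 91. Doubling for spin gives 182 electrons.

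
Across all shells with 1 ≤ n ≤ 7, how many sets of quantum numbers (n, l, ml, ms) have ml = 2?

Go shell by shell, enumerating (l, ml) with ml = 2:
n=3 → 1; n=4 → 2; n=5 → 3; n=6 → 4; n=7 → 5.
Orbitals: 1 + 2 + 3 + 4 + 5 = 15. Including both spin states (ms = ±1/2) gives 2 × 15 = 30 states.

30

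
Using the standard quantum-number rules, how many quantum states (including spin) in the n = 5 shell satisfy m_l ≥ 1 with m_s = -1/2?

10

Contributions: l=1 → 1; l=2 → 2; l=3 → 3; l=4 → 4.
Orbitals: 1 + 2 + 3 + 4 = 10. With m_s fixed to a single value there is one state per orbital, giving 10 states.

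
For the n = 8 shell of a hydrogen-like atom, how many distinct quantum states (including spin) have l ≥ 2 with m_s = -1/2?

Go through l = 0, …, 7 (the values permitted for n = 8).
The (l, m_l) pairs meeting l ≥ 2 give: l=2 → 5; l=3 → 7; l=4 → 9; l=5 → 11; l=6 → 13; l=7 → 15.
Orbitals: 5 + 7 + 9 + 11 + 13 + 15 = 60. With m_s fixed to a single value there is one state per orbital, giving 60 states.

60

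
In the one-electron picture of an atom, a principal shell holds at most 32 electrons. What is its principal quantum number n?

2n² = 32 ⇒ n² = 16 ⇒ n = 4.

n = 4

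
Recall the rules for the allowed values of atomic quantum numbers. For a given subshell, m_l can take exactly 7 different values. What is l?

m_l ranges over 2l+1 integers, so 2l+1 = 7 ⇒ l = 3.

l = 3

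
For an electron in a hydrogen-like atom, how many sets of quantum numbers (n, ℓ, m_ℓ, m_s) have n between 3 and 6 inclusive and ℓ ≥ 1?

Work shell by shell — for each n, count the (ℓ, m_ℓ) pairs that satisfy ℓ ≥ 1:
n=3 → 8; n=4 → 15; n=5 → 24; n=6 → 35.
Orbitals: 8 + 15 + 24 + 35 = 82. Including both spin states (m_s = ±1/2) gives 2 × 82 = 164 states.

164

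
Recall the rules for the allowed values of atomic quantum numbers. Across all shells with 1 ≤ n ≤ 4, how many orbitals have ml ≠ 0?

Work shell by shell — for each n, count the (l, ml) pairs that satisfy ml ≠ 0:
n=2 → 2; n=3 → 6; n=4 → 12.
Total orbitals: 2 + 6 + 12 = 20.

20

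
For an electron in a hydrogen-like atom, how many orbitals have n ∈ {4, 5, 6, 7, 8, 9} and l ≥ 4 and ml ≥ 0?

95

Go shell by shell, enumerating (l, ml) with l ≥ 4 and ml ≥ 0:
n=5 → 5; n=6 → 11; n=7 → 18; n=8 → 26; n=9 → 35.
Total orbitals: 5 + 11 + 18 + 26 + 35 = 95.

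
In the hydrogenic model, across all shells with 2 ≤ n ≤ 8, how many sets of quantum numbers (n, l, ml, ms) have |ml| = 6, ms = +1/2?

Work shell by shell — for each n, count the (l, ml) pairs that satisfy |ml| = 6:
n=7 → 2; n=8 → 4.
Orbitals: 2 + 4 = 6. With ms fixed to +1/2 there is one state per orbital, so 6 states.

6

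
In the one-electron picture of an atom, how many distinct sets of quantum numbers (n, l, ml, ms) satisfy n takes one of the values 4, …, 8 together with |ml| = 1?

100

Per-shell orbital counts meeting the constraint:
n=4 → 6; n=5 → 8; n=6 → 10; n=7 → 12; n=8 → 14.
Orbitals: 6 + 8 + 10 + 12 + 14 = 50. Including both spin states (ms = ±1/2) gives 2 × 50 = 100 states.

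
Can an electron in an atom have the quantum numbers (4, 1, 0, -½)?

Yes

n = 4 is a positive integer. l = 1 satisfies 0 ≤ l ≤ n−1 = 3. ml = 0 lies in the range −l … +l (here −1 … 1). ms = -1/2 is one of ±1/2.
All four constraints are satisfied.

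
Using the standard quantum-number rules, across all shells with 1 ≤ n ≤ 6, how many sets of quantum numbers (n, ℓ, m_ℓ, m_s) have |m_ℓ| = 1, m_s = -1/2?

30

Work shell by shell — for each n, count the (ℓ, m_ℓ) pairs that satisfy |m_ℓ| = 1:
n=2 → 2; n=3 → 4; n=4 → 6; n=5 → 8; n=6 → 10.
Orbitals: 2 + 4 + 6 + 8 + 10 = 30. With m_s fixed to -1/2 there is one state per orbital, so 30 states.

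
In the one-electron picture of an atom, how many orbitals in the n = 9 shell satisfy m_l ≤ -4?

Contributions: l=4 → 1; l=5 → 2; l=6 → 3; l=7 → 4; l=8 → 5.
Total orbitals: 1 + 2 + 3 + 4 + 5 = 15.

15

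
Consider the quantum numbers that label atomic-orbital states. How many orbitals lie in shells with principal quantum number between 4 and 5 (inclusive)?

41

Shell n has n² orbitals: 4²=16 + 5²=25 = 41 orbitals.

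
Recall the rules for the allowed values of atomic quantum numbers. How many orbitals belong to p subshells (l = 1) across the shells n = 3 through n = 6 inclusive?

A p subshell (l = 1) exists for every n ≥ 2, so shells n = 3, 4, 5, 6 each contribute one — 4 subshells.
Since each p subshell has 2·1+1 = 3 orbitals, the total is 4 × 3 = 12.

12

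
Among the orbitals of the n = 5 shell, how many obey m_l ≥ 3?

3

For n = 5, l ranges over 0 … 4.
The (l, m_l) pairs meeting m_l ≥ 3 give: l=3 → 1; l=4 → 2.
Total orbitals: 1 + 2 = 3.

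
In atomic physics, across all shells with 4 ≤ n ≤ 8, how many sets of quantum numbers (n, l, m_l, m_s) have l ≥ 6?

Per-shell orbital counts meeting the constraint:
n=7 → 13; n=8 → 28.
Orbitals: 13 + 28 = 41. Including both spin states (m_s = ±1/2) gives 2 × 41 = 82 states.

82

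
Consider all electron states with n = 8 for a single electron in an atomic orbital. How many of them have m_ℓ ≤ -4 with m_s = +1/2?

For n = 8, ℓ ranges over 0 … 7.
Contributions: ℓ=4 → 1; ℓ=5 → 2; ℓ=6 → 3; ℓ=7 → 4.
Orbitals: 1 + 2 + 3 + 4 = 10. With m_s fixed to a single value there is one state per orbital, giving 10 states.

10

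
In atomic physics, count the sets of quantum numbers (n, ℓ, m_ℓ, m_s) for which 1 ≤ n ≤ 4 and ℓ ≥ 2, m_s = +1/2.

Go shell by shell, enumerating (ℓ, m_ℓ) with ℓ ≥ 2:
n=3 → 5; n=4 → 12.
Orbitals: 5 + 12 = 17. With m_s fixed to +1/2 there is one state per orbital, so 17 states.

17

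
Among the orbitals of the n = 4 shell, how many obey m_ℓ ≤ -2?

3

For n = 4, ℓ ranges over 0 … 3.
The (ℓ, m_ℓ) pairs meeting m_ℓ ≤ -2 give: ℓ=2 → 1; ℓ=3 → 2.
Total orbitals: 1 + 2 = 3.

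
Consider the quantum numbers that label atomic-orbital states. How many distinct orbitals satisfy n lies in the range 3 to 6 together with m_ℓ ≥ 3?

For each n in the range, tally the orbitals obeying m_ℓ ≥ 3:
n=4 → 1; n=5 → 3; n=6 → 6.
Total orbitals: 1 + 3 + 6 = 10.

10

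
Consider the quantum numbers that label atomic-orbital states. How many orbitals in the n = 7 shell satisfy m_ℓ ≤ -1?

With n = 7 the allowed ℓ are 0, 1, …, 6.
Per ℓ-value: ℓ=1 → 1; ℓ=2 → 2; ℓ=3 → 3; ℓ=4 → 4; ℓ=5 → 5; ℓ=6 → 6.
Total orbitals: 1 + 2 + 3 + 4 + 5 + 6 = 21.

21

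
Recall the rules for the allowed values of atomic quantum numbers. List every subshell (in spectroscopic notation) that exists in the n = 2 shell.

2s, 2p

For n = 2, l runs from 0 to 1. In spectroscopic notation l = 0,1,2,… ↔ s,p,d,f,g,h,i, so the subshells are 2s, 2p.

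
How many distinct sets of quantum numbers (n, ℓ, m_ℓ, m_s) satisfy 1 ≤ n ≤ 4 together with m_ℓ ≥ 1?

20

For each n in the range, tally the orbitals obeying m_ℓ ≥ 1:
n=2 → 1; n=3 → 3; n=4 → 6.
Orbitals: 1 + 3 + 6 = 10. Including both spin states (m_s = ±1/2) gives 2 × 10 = 20 states.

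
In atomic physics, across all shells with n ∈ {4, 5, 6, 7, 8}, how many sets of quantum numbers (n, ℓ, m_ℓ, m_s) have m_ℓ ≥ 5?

20

Treat each shell separately and count matching orbitals:
n=6 → 1; n=7 → 3; n=8 → 6.
Orbitals: 1 + 3 + 6 = 10. Including both spin states (m_s = ±1/2) gives 2 × 10 = 20 states.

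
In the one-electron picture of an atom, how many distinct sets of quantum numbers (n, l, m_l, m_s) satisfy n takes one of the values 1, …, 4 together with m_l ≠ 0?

For each n in the range, tally the orbitals obeying m_l ≠ 0:
n=2 → 2; n=3 → 6; n=4 → 12.
Orbitals: 2 + 6 + 12 = 20. Including both spin states (m_s = ±1/2) gives 2 × 20 = 40 states.

40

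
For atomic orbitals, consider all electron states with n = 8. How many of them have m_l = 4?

Go through l = 0, …, 7 (the values permitted for n = 8).
The (l, m_l) pairs meeting m_l = 4 give: l=4 → 1; l=5 → 1; l=6 → 1; l=7 → 1.
Orbitals: 1 + 1 + 1 + 1 = 4. Each orbital carries two spin states, so 4 × 2 = 8 states.

8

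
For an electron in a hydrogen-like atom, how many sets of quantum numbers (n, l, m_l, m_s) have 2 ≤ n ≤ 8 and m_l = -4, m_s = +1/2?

For each n in the range, tally the orbitals obeying m_l = -4:
n=5 → 1; n=6 → 2; n=7 → 3; n=8 → 4.
Orbitals: 1 + 2 + 3 + 4 = 10. With m_s fixed to +1/2 there is one state per orbital, so 10 states.

10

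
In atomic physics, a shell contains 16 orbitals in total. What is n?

n = 4

n² = 16 ⇒ n = 4.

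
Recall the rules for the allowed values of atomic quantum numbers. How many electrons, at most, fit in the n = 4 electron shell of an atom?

A shell holds 2n² electrons: 2 × 4² = 2 × 16 = 32.

32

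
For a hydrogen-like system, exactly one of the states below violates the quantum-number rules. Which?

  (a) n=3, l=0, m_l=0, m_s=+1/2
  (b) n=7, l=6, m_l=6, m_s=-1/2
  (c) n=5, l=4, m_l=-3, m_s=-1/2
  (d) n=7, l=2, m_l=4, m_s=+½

(d) has |m_l| = 4 > l = 2, violating −l ≤ m_l ≤ l.
The remaining sets (a), (b), (c) satisfy all four rules.

(d)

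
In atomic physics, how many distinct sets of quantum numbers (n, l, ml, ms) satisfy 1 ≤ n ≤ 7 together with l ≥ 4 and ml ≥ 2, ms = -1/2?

22

Count contributing orbitals for each principal shell:
n=5 → 3; n=6 → 7; n=7 → 12.
Orbitals: 3 + 7 + 12 = 22. With ms fixed to -1/2 there is one state per orbital, so 22 states.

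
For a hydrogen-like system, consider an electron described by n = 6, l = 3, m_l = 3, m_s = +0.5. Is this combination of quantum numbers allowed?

Yes

n = 6 is a positive integer. l = 3 satisfies 0 ≤ l ≤ n−1 = 5. m_l = 3 lies in the range −l … +l (here −3 … 3). m_s = +1/2 is one of ±1/2.
All four constraints are satisfied.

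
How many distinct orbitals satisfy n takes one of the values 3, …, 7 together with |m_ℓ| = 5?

6

Treat each shell separately and count matching orbitals:
n=6 → 2; n=7 → 4.
Total orbitals: 2 + 4 = 6.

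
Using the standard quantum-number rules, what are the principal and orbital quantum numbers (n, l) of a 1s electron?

n = 1, l = 0

The leading integer gives n = 1; the letter 's' means l = 0.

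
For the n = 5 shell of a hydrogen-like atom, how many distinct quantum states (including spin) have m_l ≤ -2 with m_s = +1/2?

With n = 5 the allowed l are 0, 1, …, 4.
Contributions: l=2 → 1; l=3 → 2; l=4 → 3.
Orbitals: 1 + 2 + 3 = 6. With m_s fixed to a single value there is one state per orbital, giving 6 states.

6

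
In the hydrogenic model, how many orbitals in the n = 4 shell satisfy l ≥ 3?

7

Orbitals with l ≥ 3, by l: l=3 → 7.
Total orbitals: 7.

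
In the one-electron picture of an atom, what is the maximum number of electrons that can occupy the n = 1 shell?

2

A shell holds 2n² electrons: 2 × 1² = 2 × 1 = 2.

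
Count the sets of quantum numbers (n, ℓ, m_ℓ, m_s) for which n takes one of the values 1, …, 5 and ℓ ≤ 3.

92

Work shell by shell — for each n, count the (ℓ, m_ℓ) pairs that satisfy ℓ ≤ 3:
n=1 → 1; n=2 → 4; n=3 → 9; n=4 → 16; n=5 → 16.
Orbitals: 1 + 4 + 9 + 16 + 16 = 46. Including both spin states (m_s = ±1/2) gives 2 × 46 = 92 states.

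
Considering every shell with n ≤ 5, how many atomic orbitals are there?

55

Total orbitals = 1² + 2² + 3² + 4² + 5² = 55.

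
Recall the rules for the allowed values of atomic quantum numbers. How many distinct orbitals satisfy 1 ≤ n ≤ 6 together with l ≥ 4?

Work shell by shell — for each n, count the (l, m_l) pairs that satisfy l ≥ 4:
n=5 → 9; n=6 → 20.
Total orbitals: 9 + 20 = 29.

29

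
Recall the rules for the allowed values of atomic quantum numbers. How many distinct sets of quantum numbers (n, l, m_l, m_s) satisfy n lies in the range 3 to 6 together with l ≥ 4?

For each n in the range, tally the orbitals obeying l ≥ 4:
n=5 → 9; n=6 → 20.
Orbitals: 9 + 20 = 29. Including both spin states (m_s = ±1/2) gives 2 × 29 = 58 states.

58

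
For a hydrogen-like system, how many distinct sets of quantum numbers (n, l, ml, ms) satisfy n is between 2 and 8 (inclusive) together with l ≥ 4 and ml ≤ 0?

Go shell by shell, enumerating (l, ml) with l ≥ 4 and ml ≤ 0:
n=5 → 5; n=6 → 11; n=7 → 18; n=8 → 26.
Orbitals: 5 + 11 + 18 + 26 = 60. Including both spin states (ms = ±1/2) gives 2 × 60 = 120 states.

120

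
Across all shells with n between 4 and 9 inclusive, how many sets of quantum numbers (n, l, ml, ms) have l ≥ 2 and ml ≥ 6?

20

For each n in the range, tally the orbitals obeying l ≥ 2 and ml ≥ 6:
n=7 → 1; n=8 → 3; n=9 → 6.
Orbitals: 1 + 3 + 6 = 10. Including both spin states (ms = ±1/2) gives 2 × 10 = 20 states.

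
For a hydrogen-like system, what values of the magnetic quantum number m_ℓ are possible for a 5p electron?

-1, 0, 1

The 5p subshell has ℓ = 1, and m_ℓ takes every integer from −ℓ to +ℓ. With ℓ = 1 that gives the 3 values -1, 0, 1.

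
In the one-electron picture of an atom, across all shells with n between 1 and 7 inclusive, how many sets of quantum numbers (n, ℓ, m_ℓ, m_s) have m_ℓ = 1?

42

Go shell by shell, enumerating (ℓ, m_ℓ) with m_ℓ = 1:
n=2 → 1; n=3 → 2; n=4 → 3; n=5 → 4; n=6 → 5; n=7 → 6.
Orbitals: 1 + 2 + 3 + 4 + 5 + 6 = 21. Including both spin states (m_s = ±1/2) gives 2 × 21 = 42 states.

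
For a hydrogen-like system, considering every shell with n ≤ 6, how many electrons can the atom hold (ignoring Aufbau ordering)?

Total orbitals = 1² + 2² + 3² + 4² + 5² + 6² = 91. Doubling for spin gives 182 electrons.

182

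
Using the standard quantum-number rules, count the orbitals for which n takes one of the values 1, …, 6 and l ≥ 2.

70

Go shell by shell, enumerating (l, ml) with l ≥ 2:
n=3 → 5; n=4 → 12; n=5 → 21; n=6 → 32.
Total orbitals: 5 + 12 + 21 + 32 = 70.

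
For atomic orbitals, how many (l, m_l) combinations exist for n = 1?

1

The n = 1 shell contains n² = 1² = 1 orbital.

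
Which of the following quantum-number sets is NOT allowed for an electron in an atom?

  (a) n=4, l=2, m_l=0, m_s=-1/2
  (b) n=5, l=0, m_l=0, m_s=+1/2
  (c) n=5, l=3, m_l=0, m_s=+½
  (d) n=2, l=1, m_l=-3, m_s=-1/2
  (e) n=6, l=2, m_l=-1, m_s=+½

(d) has |m_l| = 3 > l = 1, violating −l ≤ m_l ≤ l.
The remaining sets (a), (b), (c), (e) satisfy all four rules.

(d)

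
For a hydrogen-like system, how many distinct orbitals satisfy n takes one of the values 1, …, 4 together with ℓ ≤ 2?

Go shell by shell, enumerating (ℓ, m_ℓ) with ℓ ≤ 2:
n=1 → 1; n=2 → 4; n=3 → 9; n=4 → 9.
Total orbitals: 1 + 4 + 9 + 9 = 23.

23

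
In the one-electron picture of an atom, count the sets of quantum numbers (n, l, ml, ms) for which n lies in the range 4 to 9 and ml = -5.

Work shell by shell — for each n, count the (l, ml) pairs that satisfy ml = -5:
n=6 → 1; n=7 → 2; n=8 → 3; n=9 → 4.
Orbitals: 1 + 2 + 3 + 4 = 10. Including both spin states (ms = ±1/2) gives 2 × 10 = 20 states.

20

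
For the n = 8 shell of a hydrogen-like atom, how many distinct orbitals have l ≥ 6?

The (l, ml) pairs meeting l ≥ 6 give: l=6 → 13; l=7 → 15.
Total orbitals: 13 + 15 = 28.

28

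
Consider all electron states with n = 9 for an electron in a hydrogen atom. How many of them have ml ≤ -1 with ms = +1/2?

36

With n = 9 the allowed l are 0, 1, …, 8.
The (l, ml) pairs meeting ml ≤ -1 give: l=1 → 1; l=2 → 2; l=3 → 3; l=4 → 4; l=5 → 5; l=6 → 6; l=7 → 7; l=8 → 8.
Orbitals: 1 + 2 + 3 + 4 + 5 + 6 + 7 + 8 = 36. With ms fixed to a single value there is one state per orbital, giving 36 states.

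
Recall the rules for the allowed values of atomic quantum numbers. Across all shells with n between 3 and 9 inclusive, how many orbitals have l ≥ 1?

273

Per-shell orbital counts meeting the constraint:
n=3 → 8; n=4 → 15; n=5 → 24; n=6 → 35; n=7 → 48; n=8 → 63; n=9 → 80.
Total orbitals: 8 + 15 + 24 + 35 + 48 + 63 + 80 = 273.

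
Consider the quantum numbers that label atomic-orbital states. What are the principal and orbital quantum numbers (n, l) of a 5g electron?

n = 5, l = 4

The leading integer gives n = 5; the letter 'g' means l = 4.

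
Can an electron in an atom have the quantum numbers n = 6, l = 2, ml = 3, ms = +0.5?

No

The magnetic quantum number must satisfy −l ≤ ml ≤ l. With l = 2, ml can only be -2, -1, 0, 1, 2, so ml = 3 is forbidden.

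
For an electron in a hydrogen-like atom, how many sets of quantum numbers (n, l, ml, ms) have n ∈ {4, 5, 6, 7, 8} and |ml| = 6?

Count contributing orbitals for each principal shell:
n=7 → 2; n=8 → 4.
Orbitals: 2 + 4 = 6. Including both spin states (ms = ±1/2) gives 2 × 6 = 12 states.

12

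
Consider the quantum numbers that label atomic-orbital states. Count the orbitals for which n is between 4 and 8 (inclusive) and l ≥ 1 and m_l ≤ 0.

105

Count contributing orbitals for each principal shell:
n=4 → 9; n=5 → 14; n=6 → 20; n=7 → 27; n=8 → 35.
Total orbitals: 9 + 14 + 20 + 27 + 35 = 105.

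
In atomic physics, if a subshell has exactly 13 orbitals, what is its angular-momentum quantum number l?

l = 6 (i)

2l+1 = 13 gives l = 6.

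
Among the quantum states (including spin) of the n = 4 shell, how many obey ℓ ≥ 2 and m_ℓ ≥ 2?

With n = 4 the allowed ℓ are 0, 1, …, 3.
The (ℓ, m_ℓ) pairs meeting ℓ ≥ 2 and m_ℓ ≥ 2 give: ℓ=2 → 1; ℓ=3 → 2.
Orbitals: 1 + 2 = 3. Each orbital carries two spin states, so 3 × 2 = 6 states.

6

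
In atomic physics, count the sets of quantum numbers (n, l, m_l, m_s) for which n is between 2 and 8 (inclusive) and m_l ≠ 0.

Per-shell orbital counts meeting the constraint:
n=2 → 2; n=3 → 6; n=4 → 12; n=5 → 20; n=6 → 30; n=7 → 42; n=8 → 56.
Orbitals: 2 + 6 + 12 + 20 + 30 + 42 + 56 = 168. Including both spin states (m_s = ±1/2) gives 2 × 168 = 336 states.

336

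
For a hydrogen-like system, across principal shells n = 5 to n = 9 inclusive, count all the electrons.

Shell n has n² orbitals: 5²=25 + 6²=36 + 7²=49 + 8²=64 + 9²=81 = 255 orbitals.
Two spin states per orbital: 2 × 255 = 510 electrons.

510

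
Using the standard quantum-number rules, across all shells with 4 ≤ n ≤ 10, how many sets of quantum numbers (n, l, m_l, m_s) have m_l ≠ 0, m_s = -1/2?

Count contributing orbitals for each principal shell:
n=4 → 12; n=5 → 20; n=6 → 30; n=7 → 42; n=8 → 56; n=9 → 72; n=10 → 90.
Orbitals: 12 + 20 + 30 + 42 + 56 + 72 + 90 = 322. With m_s fixed to -1/2 there is one state per orbital, so 322 states.

322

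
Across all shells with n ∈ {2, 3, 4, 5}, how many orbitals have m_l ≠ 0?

40

Work shell by shell — for each n, count the (l, m_l) pairs that satisfy m_l ≠ 0:
n=2 → 2; n=3 → 6; n=4 → 12; n=5 → 20.
Total orbitals: 2 + 6 + 12 + 20 = 40.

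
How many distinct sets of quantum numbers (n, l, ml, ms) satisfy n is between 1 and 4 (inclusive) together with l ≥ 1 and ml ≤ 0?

32

Treat each shell separately and count matching orbitals:
n=2 → 2; n=3 → 5; n=4 → 9.
Orbitals: 2 + 5 + 9 = 16. Including both spin states (ms = ±1/2) gives 2 × 16 = 32 states.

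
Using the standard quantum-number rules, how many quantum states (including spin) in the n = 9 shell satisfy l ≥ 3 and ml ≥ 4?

Contributions: l=4 → 1; l=5 → 2; l=6 → 3; l=7 → 4; l=8 → 5.
Orbitals: 1 + 2 + 3 + 4 + 5 = 15. Each orbital carries two spin states, so 15 × 2 = 30 states.

30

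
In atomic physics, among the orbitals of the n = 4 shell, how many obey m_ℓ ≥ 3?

1

Go through ℓ = 0, …, 3 (the values permitted for n = 4).
Contributions: ℓ=3 → 1.
Total orbitals: 1.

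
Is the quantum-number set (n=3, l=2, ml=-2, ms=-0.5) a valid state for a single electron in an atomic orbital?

n = 3 is a positive integer. l = 2 satisfies 0 ≤ l ≤ n−1 = 2. ml = -2 lies in the range −l … +l (here −2 … 2). ms = -1/2 is one of ±1/2.
All four constraints are satisfied.

Allowed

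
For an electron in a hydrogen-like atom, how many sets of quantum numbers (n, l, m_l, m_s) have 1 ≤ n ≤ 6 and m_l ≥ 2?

40

Work shell by shell — for each n, count the (l, m_l) pairs that satisfy m_l ≥ 2:
n=3 → 1; n=4 → 3; n=5 → 6; n=6 → 10.
Orbitals: 1 + 3 + 6 + 10 = 20. Including both spin states (m_s = ±1/2) gives 2 × 20 = 40 states.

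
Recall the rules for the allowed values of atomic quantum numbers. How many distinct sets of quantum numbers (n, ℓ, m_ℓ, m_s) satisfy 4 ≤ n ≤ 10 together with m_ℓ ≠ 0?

644

Go shell by shell, enumerating (ℓ, m_ℓ) with m_ℓ ≠ 0:
n=4 → 12; n=5 → 20; n=6 → 30; n=7 → 42; n=8 → 56; n=9 → 72; n=10 → 90.
Orbitals: 12 + 20 + 30 + 42 + 56 + 72 + 90 = 322. Including both spin states (m_s = ±1/2) gives 2 × 322 = 644 states.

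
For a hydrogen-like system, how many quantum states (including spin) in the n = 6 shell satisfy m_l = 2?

The n = 6 shell has l = 0 through 5; check each.
The (l, m_l) pairs meeting m_l = 2 give: l=2 → 1; l=3 → 1; l=4 → 1; l=5 → 1.
Orbitals: 1 + 1 + 1 + 1 = 4. Each orbital carries two spin states, so 4 × 2 = 8 states.

8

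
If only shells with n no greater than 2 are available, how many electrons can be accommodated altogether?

10

Total orbitals = 1² + 2² = 5. Doubling for spin gives 10 electrons.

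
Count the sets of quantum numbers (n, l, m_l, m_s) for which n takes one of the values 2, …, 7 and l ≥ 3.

Treat each shell separately and count matching orbitals:
n=4 → 7; n=5 → 16; n=6 → 27; n=7 → 40.
Orbitals: 7 + 16 + 27 + 40 = 90. Including both spin states (m_s = ±1/2) gives 2 × 90 = 180 states.

180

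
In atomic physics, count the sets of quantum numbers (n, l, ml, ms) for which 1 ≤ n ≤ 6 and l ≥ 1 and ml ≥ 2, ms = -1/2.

For each n in the range, tally the orbitals obeying l ≥ 1 and ml ≥ 2:
n=3 → 1; n=4 → 3; n=5 → 6; n=6 → 10.
Orbitals: 1 + 3 + 6 + 10 = 20. With ms fixed to -1/2 there is one state per orbital, so 20 states.

20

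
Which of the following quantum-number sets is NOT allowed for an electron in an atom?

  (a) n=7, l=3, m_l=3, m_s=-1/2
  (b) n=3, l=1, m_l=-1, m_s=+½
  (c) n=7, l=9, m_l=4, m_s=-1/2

(c) has l = 9 ≥ n = 7, violating 0 ≤ l ≤ n−1.
The remaining sets (a), (b) satisfy all four rules.

(c)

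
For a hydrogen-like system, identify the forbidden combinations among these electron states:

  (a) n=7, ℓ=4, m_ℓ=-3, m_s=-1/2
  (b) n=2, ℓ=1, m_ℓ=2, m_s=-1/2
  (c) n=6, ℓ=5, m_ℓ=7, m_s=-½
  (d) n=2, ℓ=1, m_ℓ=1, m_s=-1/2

(b) has |m_ℓ| = 2 > ℓ = 1, violating −ℓ ≤ m_ℓ ≤ ℓ.
(c) has |m_ℓ| = 7 > ℓ = 5, violating −ℓ ≤ m_ℓ ≤ ℓ.
The remaining sets (a), (d) satisfy all four rules.

(b) and (c)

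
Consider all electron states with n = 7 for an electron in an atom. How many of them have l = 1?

With n = 7 the allowed l are 0, 1, …, 6.
Orbitals with l = 1, by l: l=1 → 3.
Orbitals: 3. Each orbital carries two spin states, so 3 × 2 = 6 states.

6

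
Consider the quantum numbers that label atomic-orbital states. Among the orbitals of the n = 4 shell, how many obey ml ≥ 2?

For n = 4, l ranges over 0 … 3.
The (l, ml) pairs meeting ml ≥ 2 give: l=2 → 1; l=3 → 2.
Total orbitals: 1 + 2 = 3.

3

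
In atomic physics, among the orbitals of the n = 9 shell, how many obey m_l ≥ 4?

The n = 9 shell has l = 0 through 8; check each.
Orbitals with m_l ≥ 4, by l: l=4 → 1; l=5 → 2; l=6 → 3; l=7 → 4; l=8 → 5.
Total orbitals: 1 + 2 + 3 + 4 + 5 = 15.

15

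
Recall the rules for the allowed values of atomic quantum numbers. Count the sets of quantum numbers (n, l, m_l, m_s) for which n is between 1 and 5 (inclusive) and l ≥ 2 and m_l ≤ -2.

Per-shell orbital counts meeting the constraint:
n=3 → 1; n=4 → 3; n=5 → 6.
Orbitals: 1 + 3 + 6 = 10. Including both spin states (m_s = ±1/2) gives 2 × 10 = 20 states.

20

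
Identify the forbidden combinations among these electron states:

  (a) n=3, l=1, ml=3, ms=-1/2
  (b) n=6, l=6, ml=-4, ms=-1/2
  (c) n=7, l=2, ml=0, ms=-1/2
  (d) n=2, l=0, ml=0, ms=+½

(a) has |ml| = 3 > l = 1, violating −l ≤ ml ≤ l.
(b) has l = 6 ≥ n = 6, violating 0 ≤ l ≤ n−1.
The remaining sets (c), (d) satisfy all four rules.

(a) and (b)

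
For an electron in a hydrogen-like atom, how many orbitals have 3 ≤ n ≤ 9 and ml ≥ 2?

Go shell by shell, enumerating (l, ml) with ml ≥ 2:
n=3 → 1; n=4 → 3; n=5 → 6; n=6 → 10; n=7 → 15; n=8 → 21; n=9 → 28.
Total orbitals: 1 + 3 + 6 + 10 + 15 + 21 + 28 = 84.

84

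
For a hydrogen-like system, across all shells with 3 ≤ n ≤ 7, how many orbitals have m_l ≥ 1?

55

Go shell by shell, enumerating (l, m_l) with m_l ≥ 1:
n=3 → 3; n=4 → 6; n=5 → 10; n=6 → 15; n=7 → 21.
Total orbitals: 3 + 6 + 10 + 15 + 21 = 55.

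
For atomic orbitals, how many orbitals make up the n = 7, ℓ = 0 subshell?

A subshell has 2ℓ+1 orbitals; with ℓ = 0, that's 1.

1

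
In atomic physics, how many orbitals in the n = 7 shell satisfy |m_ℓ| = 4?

6

Go through ℓ = 0, …, 6 (the values permitted for n = 7).
Orbitals with |m_ℓ| = 4, by ℓ: ℓ=4 → 2; ℓ=5 → 2; ℓ=6 → 2.
Total orbitals: 2 + 2 + 2 = 6.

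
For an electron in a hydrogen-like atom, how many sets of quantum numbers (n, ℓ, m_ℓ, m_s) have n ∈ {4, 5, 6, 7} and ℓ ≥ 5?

70

Work shell by shell — for each n, count the (ℓ, m_ℓ) pairs that satisfy ℓ ≥ 5:
n=6 → 11; n=7 → 24.
Orbitals: 11 + 24 = 35. Including both spin states (m_s = ±1/2) gives 2 × 35 = 70 states.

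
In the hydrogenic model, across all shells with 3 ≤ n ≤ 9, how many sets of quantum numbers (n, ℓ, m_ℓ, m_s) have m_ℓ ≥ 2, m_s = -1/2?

84

Treat each shell separately and count matching orbitals:
n=3 → 1; n=4 → 3; n=5 → 6; n=6 → 10; n=7 → 15; n=8 → 21; n=9 → 28.
Orbitals: 1 + 3 + 6 + 10 + 15 + 21 + 28 = 84. With m_s fixed to -1/2 there is one state per orbital, so 84 states.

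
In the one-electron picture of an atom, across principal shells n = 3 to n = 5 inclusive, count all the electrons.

Shell n has n² orbitals: 3²=9 + 4²=16 + 5²=25 = 50 orbitals.
Two spin states per orbital: 2 × 50 = 100 electrons.

100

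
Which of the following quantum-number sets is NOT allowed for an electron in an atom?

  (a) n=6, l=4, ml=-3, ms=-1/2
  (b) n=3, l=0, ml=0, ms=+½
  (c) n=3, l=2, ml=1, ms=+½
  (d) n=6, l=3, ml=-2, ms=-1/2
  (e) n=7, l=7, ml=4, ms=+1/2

(e) has l = 7 ≥ n = 7, violating 0 ≤ l ≤ n−1.
The remaining sets (a), (b), (c), (d) satisfy all four rules.

(e)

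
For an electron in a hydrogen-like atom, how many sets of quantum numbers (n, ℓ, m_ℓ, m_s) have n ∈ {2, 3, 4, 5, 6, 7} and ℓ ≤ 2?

98

For each n in the range, tally the orbitals obeying ℓ ≤ 2:
n=2 → 4; n=3 → 9; n=4 → 9; n=5 → 9; n=6 → 9; n=7 → 9.
Orbitals: 4 + 9 + 9 + 9 + 9 + 9 = 49. Including both spin states (m_s = ±1/2) gives 2 × 49 = 98 states.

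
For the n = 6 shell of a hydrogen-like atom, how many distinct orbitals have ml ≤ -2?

10

Per l-value: l=2 → 1; l=3 → 2; l=4 → 3; l=5 → 4.
Total orbitals: 1 + 2 + 3 + 4 = 10.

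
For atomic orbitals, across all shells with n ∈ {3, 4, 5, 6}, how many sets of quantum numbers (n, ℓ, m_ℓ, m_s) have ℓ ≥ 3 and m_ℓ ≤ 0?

56

Per-shell orbital counts meeting the constraint:
n=4 → 4; n=5 → 9; n=6 → 15.
Orbitals: 4 + 9 + 15 = 28. Including both spin states (m_s = ±1/2) gives 2 × 28 = 56 states.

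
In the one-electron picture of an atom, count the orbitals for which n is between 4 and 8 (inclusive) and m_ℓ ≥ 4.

20

Count contributing orbitals for each principal shell:
n=5 → 1; n=6 → 3; n=7 → 6; n=8 → 10.
Total orbitals: 1 + 3 + 6 + 10 = 20.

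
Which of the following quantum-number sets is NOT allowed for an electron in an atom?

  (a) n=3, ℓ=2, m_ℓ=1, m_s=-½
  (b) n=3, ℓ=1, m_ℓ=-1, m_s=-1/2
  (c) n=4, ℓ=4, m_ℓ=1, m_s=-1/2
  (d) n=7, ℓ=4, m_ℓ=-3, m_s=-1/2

(c)

(c) has ℓ = 4 ≥ n = 4, violating 0 ≤ ℓ ≤ n−1.
The remaining sets (a), (b), (d) satisfy all four rules.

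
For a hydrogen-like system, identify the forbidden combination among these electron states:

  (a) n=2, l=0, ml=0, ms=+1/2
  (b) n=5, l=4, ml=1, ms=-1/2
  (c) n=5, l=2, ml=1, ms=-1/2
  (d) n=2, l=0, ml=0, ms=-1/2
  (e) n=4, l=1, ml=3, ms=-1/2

(e)

(e) has |ml| = 3 > l = 1, violating −l ≤ ml ≤ l.
The remaining sets (a), (b), (c), (d) satisfy all four rules.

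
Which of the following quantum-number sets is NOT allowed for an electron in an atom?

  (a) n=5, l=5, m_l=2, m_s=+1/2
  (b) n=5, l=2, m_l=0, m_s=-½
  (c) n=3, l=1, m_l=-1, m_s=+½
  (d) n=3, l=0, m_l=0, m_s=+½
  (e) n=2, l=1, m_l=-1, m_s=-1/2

(a) has l = 5 ≥ n = 5, violating 0 ≤ l ≤ n−1.
The remaining sets (b), (c), (d), (e) satisfy all four rules.

(a)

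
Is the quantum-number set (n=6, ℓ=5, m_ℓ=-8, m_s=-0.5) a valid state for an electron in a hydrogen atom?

No

The magnetic quantum number must satisfy −ℓ ≤ m_ℓ ≤ ℓ. With ℓ = 5, m_ℓ can only be -5, -4, -3, -2, -1, 0, 1, 2, 3, 4, 5, so m_ℓ = -8 is forbidden.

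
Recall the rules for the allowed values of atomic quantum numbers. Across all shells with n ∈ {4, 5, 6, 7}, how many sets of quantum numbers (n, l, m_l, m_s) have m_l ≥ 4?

Per-shell orbital counts meeting the constraint:
n=5 → 1; n=6 → 3; n=7 → 6.
Orbitals: 1 + 3 + 6 = 10. Including both spin states (m_s = ±1/2) gives 2 × 10 = 20 states.

20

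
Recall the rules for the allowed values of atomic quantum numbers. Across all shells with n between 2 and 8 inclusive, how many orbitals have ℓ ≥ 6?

For each n in the range, tally the orbitals obeying ℓ ≥ 6:
n=7 → 13; n=8 → 28.
Total orbitals: 13 + 28 = 41.

41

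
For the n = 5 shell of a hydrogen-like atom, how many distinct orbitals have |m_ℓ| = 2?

The n = 5 shell has ℓ = 0 through 4; check each.
Per ℓ-value: ℓ=2 → 2; ℓ=3 → 2; ℓ=4 → 2.
Total orbitals: 2 + 2 + 2 = 6.

6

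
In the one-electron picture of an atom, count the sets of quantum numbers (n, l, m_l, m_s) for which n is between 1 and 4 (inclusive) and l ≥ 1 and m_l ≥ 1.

For each n in the range, tally the orbitals obeying l ≥ 1 and m_l ≥ 1:
n=2 → 1; n=3 → 3; n=4 → 6.
Orbitals: 1 + 3 + 6 = 10. Including both spin states (m_s = ±1/2) gives 2 × 10 = 20 states.

20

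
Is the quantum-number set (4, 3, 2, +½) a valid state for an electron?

Yes

n = 4 is a positive integer. l = 3 satisfies 0 ≤ l ≤ n−1 = 3. m_l = 2 lies in the range −l … +l (here −3 … 3). m_s = +1/2 is one of ±1/2.
All four constraints are satisfied.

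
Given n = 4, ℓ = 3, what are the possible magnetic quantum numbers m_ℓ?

-3, -2, -1, 0, 1, 2, 3

m_ℓ takes every integer from −ℓ to +ℓ. With ℓ = 3 that gives the 7 values -3, -2, -1, 0, 1, 2, 3.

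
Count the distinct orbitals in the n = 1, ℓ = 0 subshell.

A subshell has 2ℓ+1 orbitals; with ℓ = 0, that's 1.

1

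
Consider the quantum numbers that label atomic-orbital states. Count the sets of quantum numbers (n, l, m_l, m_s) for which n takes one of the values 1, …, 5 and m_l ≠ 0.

80

Count contributing orbitals for each principal shell:
n=2 → 2; n=3 → 6; n=4 → 12; n=5 → 20.
Orbitals: 2 + 6 + 12 + 20 = 40. Including both spin states (m_s = ±1/2) gives 2 × 40 = 80 states.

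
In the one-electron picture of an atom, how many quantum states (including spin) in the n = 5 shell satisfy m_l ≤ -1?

20

For n = 5, l ranges over 0 … 4.
Orbitals with m_l ≤ -1, by l: l=1 → 1; l=2 → 2; l=3 → 3; l=4 → 4.
Orbitals: 1 + 2 + 3 + 4 = 10. Each orbital carries two spin states, so 10 × 2 = 20 states.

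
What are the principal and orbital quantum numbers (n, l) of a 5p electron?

The leading integer gives n = 5; the letter 'p' means l = 1.

n = 5, l = 1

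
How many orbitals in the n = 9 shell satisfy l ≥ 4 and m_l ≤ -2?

With n = 9 the allowed l are 0, 1, …, 8.
Orbitals with l ≥ 4 and m_l ≤ -2, by l: l=4 → 3; l=5 → 4; l=6 → 5; l=7 → 6; l=8 → 7.
Total orbitals: 3 + 4 + 5 + 6 + 7 = 25.

25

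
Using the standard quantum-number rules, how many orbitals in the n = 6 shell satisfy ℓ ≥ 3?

27

With n = 6 the allowed ℓ are 0, 1, …, 5.
The (ℓ, m_ℓ) pairs meeting ℓ ≥ 3 give: ℓ=3 → 7; ℓ=4 → 9; ℓ=5 → 11.
Total orbitals: 7 + 9 + 11 = 27.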